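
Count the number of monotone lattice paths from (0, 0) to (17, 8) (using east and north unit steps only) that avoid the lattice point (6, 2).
Number of paths = 735047

Total paths from (0, 0) to (17, 8): C(25, 17) = 1081575. Paths through (6, 2): (paths (0, 0) → (6, 2)) × (paths (6, 2) → (17, 8)) = C(8, 6) · C(17, 11) = 28 · 12376 = 346528. Avoidance count = 1081575 − 346528 = 735047.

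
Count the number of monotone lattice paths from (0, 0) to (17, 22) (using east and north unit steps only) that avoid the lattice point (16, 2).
Number of paths = 51021114597

Total paths from (0, 0) to (17, 22): C(39, 17) = 51021117810. Paths through (16, 2): (paths (0, 0) → (16, 2)) × (paths (16, 2) → (17, 22)) = C(18, 16) · C(21, 1) = 153 · 21 = 3213. Avoidance count = 51021117810 − 3213 = 51021114597.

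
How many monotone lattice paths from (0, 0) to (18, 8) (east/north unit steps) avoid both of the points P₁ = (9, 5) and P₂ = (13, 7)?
Number of paths = 836895

Inclusion–exclusion. Total paths: C(26, 18) = 1562275. Through P₁: C(14, 9)·C(12, 9) = 440440. Through P₂: C(20, 13)·C(6, 5) = 465120. Since P₁ is strictly southwest of P₂, a monotone path through both must visit P₁ then P₂; paths through both = C(14, 9)·C(6, 4)·C(6, 5) = 180180. Avoid both = 1562275 − 440440 − 465120 + 180180 = 836895.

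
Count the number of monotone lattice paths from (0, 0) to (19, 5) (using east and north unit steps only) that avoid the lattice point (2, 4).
Number of paths = 42234

Total paths from (0, 0) to (19, 5): C(24, 19) = 42504. Paths through (2, 4): (paths (0, 0) → (2, 4)) × (paths (2, 4) → (19, 5)) = C(6, 2) · C(18, 17) = 15 · 18 = 270. Avoidance count = 42504 − 270 = 42234.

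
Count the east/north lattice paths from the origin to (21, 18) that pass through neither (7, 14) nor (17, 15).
Number of paths = 42247799790

Inclusion–exclusion. Total paths: C(39, 21) = 62359143990. Through P₁: C(21, 7)·C(18, 14) = 355816800. Through P₂: C(32, 17)·C(7, 4) = 19800295200. Since P₁ is strictly southwest of P₂, a monotone path through both must visit P₁ then P₂; paths through both = C(21, 7)·C(11, 10)·C(7, 4) = 44767800. Avoid both = 62359143990 − 355816800 − 19800295200 + 44767800 = 42247799790.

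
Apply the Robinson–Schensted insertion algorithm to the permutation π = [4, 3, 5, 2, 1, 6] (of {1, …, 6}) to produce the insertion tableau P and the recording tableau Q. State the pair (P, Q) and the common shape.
P = [1, 5, 6] / [2] / [3] / [4];  Q = [1, 3, 6] / [2] / [4] / [5];  common shape = (3, 1, 1, 1)

Row-insert the values π_1, π_2, … into P one at a time, bumping the leftmost entry strictly greater than the inserted value down to the next row. The recording tableau Q records, in position (i, j), the step at which that cell was added to P.
  Insert 4 (step 1): P = [4];  Q = [1]
  Insert 3 (step 2): P = [3] / [4];  Q = [1] / [2]
  Insert 5 (step 3): P = [3, 5] / [4];  Q = [1, 3] / [2]
  Insert 2 (step 4): P = [2, 5] / [3] / [4];  Q = [1, 3] / [2] / [4]
  Insert 1 (step 5): P = [1, 5] / [2] / [3] / [4];  Q = [1, 3] / [2] / [4] / [5]
  Insert 6 (step 6): P = [1, 5, 6] / [2] / [3] / [4];  Q = [1, 3, 6] / [2] / [4] / [5]
Final shape: (3, 1, 1, 1).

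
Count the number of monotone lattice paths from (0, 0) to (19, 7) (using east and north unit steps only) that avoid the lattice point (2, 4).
Number of paths = 640700

Total paths from (0, 0) to (19, 7): C(26, 19) = 657800. Paths through (2, 4): (paths (0, 0) → (2, 4)) × (paths (2, 4) → (19, 7)) = C(6, 2) · C(20, 17) = 15 · 1140 = 17100. Avoidance count = 657800 − 17100 = 640700.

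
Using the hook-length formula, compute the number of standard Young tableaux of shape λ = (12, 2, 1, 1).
# SYT of shape (12, 2, 1, 1) = 4004

Hook-length formula: f^λ = n! / Π hook(c), product over all cells c of the Young diagram. For λ = (12, 2, 1, 1), n = 16 boxes. Hook lengths by row (left-to-right, top-to-bottom): [15, 12, 10, 9, 8, 7, 6, 5, 4, 3, 2, 1]; [4, 1]; [2]; [1]. Product of hooks = 5225472000. So f^λ = 16! / 5225472000 = 20922789888000 / 5225472000 = 4004.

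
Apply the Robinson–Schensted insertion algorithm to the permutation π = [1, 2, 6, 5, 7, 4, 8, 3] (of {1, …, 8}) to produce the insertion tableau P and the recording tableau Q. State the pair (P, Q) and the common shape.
P = [1, 2, 3, 7, 8] / [4] / [5] / [6];  Q = [1, 2, 3, 5, 7] / [4] / [6] / [8];  common shape = (5, 1, 1, 1)

Row-insert the values π_1, π_2, … into P one at a time, bumping the leftmost entry strictly greater than the inserted value down to the next row. The recording tableau Q records, in position (i, j), the step at which that cell was added to P.
  Insert 1 (step 1): P = [1];  Q = [1]
  Insert 2 (step 2): P = [1, 2];  Q = [1, 2]
  Insert 6 (step 3): P = [1, 2, 6];  Q = [1, 2, 3]
  Insert 5 (step 4): P = [1, 2, 5] / [6];  Q = [1, 2, 3] / [4]
  Insert 7 (step 5): P = [1, 2, 5, 7] / [6];  Q = [1, 2, 3, 5] / [4]
  Insert 4 (step 6): P = [1, 2, 4, 7] / [5] / [6];  Q = [1, 2, 3, 5] / [4] / [6]
  Insert 8 (step 7): P = [1, 2, 4, 7, 8] / [5] / [6];  Q = [1, 2, 3, 5, 7] / [4] / [6]
  Insert 3 (step 8): P = [1, 2, 3, 7, 8] / [4] / [5] / [6];  Q = [1, 2, 3, 5, 7] / [4] / [6] / [8]
Final shape: (5, 1, 1, 1).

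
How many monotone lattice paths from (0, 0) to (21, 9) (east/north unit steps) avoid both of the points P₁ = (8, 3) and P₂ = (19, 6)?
Number of paths = 8659970

Inclusion–exclusion. Total paths: C(30, 21) = 14307150. Through P₁: C(11, 8)·C(19, 13) = 4476780. Through P₂: C(25, 19)·C(5, 2) = 1771000. Since P₁ is strictly southwest of P₂, a monotone path through both must visit P₁ then P₂; paths through both = C(11, 8)·C(14, 11)·C(5, 2) = 600600. Avoid both = 14307150 − 4476780 − 1771000 + 600600 = 8659970.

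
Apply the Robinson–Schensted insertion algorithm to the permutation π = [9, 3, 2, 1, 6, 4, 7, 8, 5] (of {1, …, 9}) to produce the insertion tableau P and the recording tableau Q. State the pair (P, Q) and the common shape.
P = [1, 4, 5, 8] / [2, 6, 7] / [3] / [9];  Q = [1, 5, 7, 8] / [2, 6, 9] / [3] / [4];  common shape = (4, 3, 1, 1)

Row-insert the values π_1, π_2, … into P one at a time, bumping the leftmost entry strictly greater than the inserted value down to the next row. The recording tableau Q records, in position (i, j), the step at which that cell was added to P.
  Insert 9 (step 1): P = [9];  Q = [1]
  Insert 3 (step 2): P = [3] / [9];  Q = [1] / [2]
  Insert 2 (step 3): P = [2] / [3] / [9];  Q = [1] / [2] / [3]
  Insert 1 (step 4): P = [1] / [2] / [3] / [9];  Q = [1] / [2] / [3] / [4]
  Insert 6 (step 5): P = [1, 6] / [2] / [3] / [9];  Q = [1, 5] / [2] / [3] / [4]
  Insert 4 (step 6): P = [1, 4] / [2, 6] / [3] / [9];  Q = [1, 5] / [2, 6] / [3] / [4]
  Insert 7 (step 7): P = [1, 4, 7] / [2, 6] / [3] / [9];  Q = [1, 5, 7] / [2, 6] / [3] / [4]
  Insert 8 (step 8): P = [1, 4, 7, 8] / [2, 6] / [3] / [9];  Q = [1, 5, 7, 8] / [2, 6] / [3] / [4]
  Insert 5 (step 9): P = [1, 4, 5, 8] / [2, 6, 7] / [3] / [9];  Q = [1, 5, 7, 8] / [2, 6, 9] / [3] / [4]
Final shape: (4, 3, 1, 1).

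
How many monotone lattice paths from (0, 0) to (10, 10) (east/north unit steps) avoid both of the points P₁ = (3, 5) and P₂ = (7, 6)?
Number of paths = 90144

Inclusion–exclusion. Total paths: C(20, 10) = 184756. Through P₁: C(8, 3)·C(12, 7) = 44352. Through P₂: C(13, 7)·C(7, 3) = 60060. Since P₁ is strictly southwest of P₂, a monotone path through both must visit P₁ then P₂; paths through both = C(8, 3)·C(5, 4)·C(7, 3) = 9800. Avoid both = 184756 − 44352 − 60060 + 9800 = 90144.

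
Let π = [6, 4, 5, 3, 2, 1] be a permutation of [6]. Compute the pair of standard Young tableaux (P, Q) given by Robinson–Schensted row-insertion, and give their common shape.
P = [1, 5] / [2] / [3] / [4] / [6];  Q = [1, 3] / [2] / [4] / [5] / [6];  common shape = (2, 1, 1, 1, 1)

Row-insert the values π_1, π_2, … into P one at a time, bumping the leftmost entry strictly greater than the inserted value down to the next row. The recording tableau Q records, in position (i, j), the step at which that cell was added to P.
  Insert 6 (step 1): P = [6];  Q = [1]
  Insert 4 (step 2): P = [4] / [6];  Q = [1] / [2]
  Insert 5 (step 3): P = [4, 5] / [6];  Q = [1, 3] / [2]
  Insert 3 (step 4): P = [3, 5] / [4] / [6];  Q = [1, 3] / [2] / [4]
  Insert 2 (step 5): P = [2, 5] / [3] / [4] / [6];  Q = [1, 3] / [2] / [4] / [5]
  Insert 1 (step 6): P = [1, 5] / [2] / [3] / [4] / [6];  Q = [1, 3] / [2] / [4] / [5] / [6]
Final shape: (2, 1, 1, 1, 1).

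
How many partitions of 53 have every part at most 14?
p(53, parts ≤ 14) = 193880

Use the recurrence p(n, m) = p(n, m−1) + p(n−m, m): either the largest part is < m (count p(n, m−1)) or the largest part is exactly m (remove one copy of m, count p(n−m, m)). With p(0, ·) = 1 this gives p(53, parts ≤ 14) = 193880. (By conjugating Young diagrams, this also counts partitions of 53 into at most 14 parts.)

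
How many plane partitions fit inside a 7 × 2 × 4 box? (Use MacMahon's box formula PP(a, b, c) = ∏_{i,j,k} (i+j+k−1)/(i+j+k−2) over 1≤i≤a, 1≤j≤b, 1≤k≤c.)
PP(7, 2, 4) = 32670

Evaluate the triple product over i = 1..7, j = 1..2, k = 1..4. The factors are (2/1) · (3/2) · (4/3) · (5/4) · (3/2) · (4/3) · (5/4) · (6/5) · … (56 factors total). The numerators and denominators telescope so the product is an integer; carrying out the multiplication exactly gives PP(7, 2, 4) = 32670.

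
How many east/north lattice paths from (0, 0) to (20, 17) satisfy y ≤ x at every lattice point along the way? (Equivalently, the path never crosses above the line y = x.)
Number of paths = 3029594040

By the reflection principle (André's argument), the number of monotone paths to (20, 17) with n ≤ m that never go above y = x is C(37, 20) − C(37, 21) = 15905368710 − 12875774670 = 3029594040.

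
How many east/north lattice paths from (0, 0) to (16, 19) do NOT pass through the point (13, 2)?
Number of paths = 4059809250

Total paths from (0, 0) to (16, 19): C(35, 16) = 4059928950. Paths through (13, 2): (paths (0, 0) → (13, 2)) × (paths (13, 2) → (16, 19)) = C(15, 13) · C(20, 3) = 105 · 1140 = 119700. Avoidance count = 4059928950 − 119700 = 4059809250.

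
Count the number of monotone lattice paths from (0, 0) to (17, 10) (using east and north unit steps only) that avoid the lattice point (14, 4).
Number of paths = 8179245

Total paths from (0, 0) to (17, 10): C(27, 17) = 8436285. Paths through (14, 4): (paths (0, 0) → (14, 4)) × (paths (14, 4) → (17, 10)) = C(18, 14) · C(9, 3) = 3060 · 84 = 257040. Avoidance count = 8436285 − 257040 = 8179245.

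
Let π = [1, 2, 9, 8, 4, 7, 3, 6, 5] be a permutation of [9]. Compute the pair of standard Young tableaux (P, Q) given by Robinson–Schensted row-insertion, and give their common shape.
P = [1, 2, 3, 5] / [4, 6] / [7] / [8] / [9];  Q = [1, 2, 3, 6] / [4, 8] / [5] / [7] / [9];  common shape = (4, 2, 1, 1, 1)

Row-insert the values π_1, π_2, … into P one at a time, bumping the leftmost entry strictly greater than the inserted value down to the next row. The recording tableau Q records, in position (i, j), the step at which that cell was added to P.
  Insert 1 (step 1): P = [1];  Q = [1]
  Insert 2 (step 2): P = [1, 2];  Q = [1, 2]
  Insert 9 (step 3): P = [1, 2, 9];  Q = [1, 2, 3]
  Insert 8 (step 4): P = [1, 2, 8] / [9];  Q = [1, 2, 3] / [4]
  Insert 4 (step 5): P = [1, 2, 4] / [8] / [9];  Q = [1, 2, 3] / [4] / [5]
  Insert 7 (step 6): P = [1, 2, 4, 7] / [8] / [9];  Q = [1, 2, 3, 6] / [4] / [5]
  Insert 3 (step 7): P = [1, 2, 3, 7] / [4] / [8] / [9];  Q = [1, 2, 3, 6] / [4] / [5] / [7]
  Insert 6 (step 8): P = [1, 2, 3, 6] / [4, 7] / [8] / [9];  Q = [1, 2, 3, 6] / [4, 8] / [5] / [7]
  Insert 5 (step 9): P = [1, 2, 3, 5] / [4, 6] / [7] / [8] / [9];  Q = [1, 2, 3, 6] / [4, 8] / [5] / [7] / [9]
Final shape: (4, 2, 1, 1, 1).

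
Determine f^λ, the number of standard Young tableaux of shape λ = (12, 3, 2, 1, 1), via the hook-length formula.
# SYT of shape (12, 3, 2, 1, 1) = 1017450

Hook-length formula: f^λ = n! / Π hook(c), product over all cells c of the Young diagram. For λ = (12, 3, 2, 1, 1), n = 19 boxes. Hook lengths by row (left-to-right, top-to-bottom): [16, 13, 11, 9, 8, 7, 6, 5, 4, 3, 2, 1]; [6, 3, 1]; [4, 1]; [2]; [1]. Product of hooks = 119558799360. So f^λ = 19! / 119558799360 = 121645100408832000 / 119558799360 = 1017450.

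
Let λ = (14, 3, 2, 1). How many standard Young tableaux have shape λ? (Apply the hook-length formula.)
# SYT of shape (14, 3, 2, 1) = 408576

Hook-length formula: f^λ = n! / Π hook(c), product over all cells c of the Young diagram. For λ = (14, 3, 2, 1), n = 20 boxes. Hook lengths by row (left-to-right, top-to-bottom): [17, 15, 13, 11, 10, 9, 8, 7, 6, 5, 4, 3, 2, 1]; [5, 3, 1]; [3, 1]; [1]. Product of hooks = 5954588640000. So f^λ = 20! / 5954588640000 = 2432902008176640000 / 5954588640000 = 408576.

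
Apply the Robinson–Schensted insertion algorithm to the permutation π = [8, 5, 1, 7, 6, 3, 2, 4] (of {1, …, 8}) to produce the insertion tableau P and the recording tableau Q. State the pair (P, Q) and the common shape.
P = [1, 2, 4] / [3, 6] / [5] / [7] / [8];  Q = [1, 4, 8] / [2, 5] / [3] / [6] / [7];  common shape = (3, 2, 1, 1, 1)

Row-insert the values π_1, π_2, … into P one at a time, bumping the leftmost entry strictly greater than the inserted value down to the next row. The recording tableau Q records, in position (i, j), the step at which that cell was added to P.
  Insert 8 (step 1): P = [8];  Q = [1]
  Insert 5 (step 2): P = [5] / [8];  Q = [1] / [2]
  Insert 1 (step 3): P = [1] / [5] / [8];  Q = [1] / [2] / [3]
  Insert 7 (step 4): P = [1, 7] / [5] / [8];  Q = [1, 4] / [2] / [3]
  Insert 6 (step 5): P = [1, 6] / [5, 7] / [8];  Q = [1, 4] / [2, 5] / [3]
  Insert 3 (step 6): P = [1, 3] / [5, 6] / [7] / [8];  Q = [1, 4] / [2, 5] / [3] / [6]
  Insert 2 (step 7): P = [1, 2] / [3, 6] / [5] / [7] / [8];  Q = [1, 4] / [2, 5] / [3] / [6] / [7]
  Insert 4 (step 8): P = [1, 2, 4] / [3, 6] / [5] / [7] / [8];  Q = [1, 4, 8] / [2, 5] / [3] / [6] / [7]
Final shape: (3, 2, 1, 1, 1).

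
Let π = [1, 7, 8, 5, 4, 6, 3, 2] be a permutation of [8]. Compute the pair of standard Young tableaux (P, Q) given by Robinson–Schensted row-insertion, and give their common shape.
P = [1, 2, 6] / [3, 8] / [4] / [5] / [7];  Q = [1, 2, 3] / [4, 6] / [5] / [7] / [8];  common shape = (3, 2, 1, 1, 1)

Row-insert the values π_1, π_2, … into P one at a time, bumping the leftmost entry strictly greater than the inserted value down to the next row. The recording tableau Q records, in position (i, j), the step at which that cell was added to P.
  Insert 1 (step 1): P = [1];  Q = [1]
  Insert 7 (step 2): P = [1, 7];  Q = [1, 2]
  Insert 8 (step 3): P = [1, 7, 8];  Q = [1, 2, 3]
  Insert 5 (step 4): P = [1, 5, 8] / [7];  Q = [1, 2, 3] / [4]
  Insert 4 (step 5): P = [1, 4, 8] / [5] / [7];  Q = [1, 2, 3] / [4] / [5]
  Insert 6 (step 6): P = [1, 4, 6] / [5, 8] / [7];  Q = [1, 2, 3] / [4, 6] / [5]
  Insert 3 (step 7): P = [1, 3, 6] / [4, 8] / [5] / [7];  Q = [1, 2, 3] / [4, 6] / [5] / [7]
  Insert 2 (step 8): P = [1, 2, 6] / [3, 8] / [4] / [5] / [7];  Q = [1, 2, 3] / [4, 6] / [5] / [7] / [8]
Final shape: (3, 2, 1, 1, 1).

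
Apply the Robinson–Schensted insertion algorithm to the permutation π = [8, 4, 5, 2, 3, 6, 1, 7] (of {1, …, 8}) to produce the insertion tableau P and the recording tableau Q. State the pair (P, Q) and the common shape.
P = [1, 3, 6, 7] / [2, 5] / [4] / [8];  Q = [1, 3, 6, 8] / [2, 5] / [4] / [7];  common shape = (4, 2, 1, 1)

Row-insert the values π_1, π_2, … into P one at a time, bumping the leftmost entry strictly greater than the inserted value down to the next row. The recording tableau Q records, in position (i, j), the step at which that cell was added to P.
  Insert 8 (step 1): P = [8];  Q = [1]
  Insert 4 (step 2): P = [4] / [8];  Q = [1] / [2]
  Insert 5 (step 3): P = [4, 5] / [8];  Q = [1, 3] / [2]
  Insert 2 (step 4): P = [2, 5] / [4] / [8];  Q = [1, 3] / [2] / [4]
  Insert 3 (step 5): P = [2, 3] / [4, 5] / [8];  Q = [1, 3] / [2, 5] / [4]
  Insert 6 (step 6): P = [2, 3, 6] / [4, 5] / [8];  Q = [1, 3, 6] / [2, 5] / [4]
  Insert 1 (step 7): P = [1, 3, 6] / [2, 5] / [4] / [8];  Q = [1, 3, 6] / [2, 5] / [4] / [7]
  Insert 7 (step 8): P = [1, 3, 6, 7] / [2, 5] / [4] / [8];  Q = [1, 3, 6, 8] / [2, 5] / [4] / [7]
Final shape: (4, 2, 1, 1).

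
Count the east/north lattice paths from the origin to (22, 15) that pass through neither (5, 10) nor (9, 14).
Number of paths = 9276621038

Inclusion–exclusion. Total paths: C(37, 22) = 9364199760. Through P₁: C(15, 5)·C(22, 17) = 79081002. Through P₂: C(23, 9)·C(14, 13) = 11440660. Since P₁ is strictly southwest of P₂, a monotone path through both must visit P₁ then P₂; paths through both = C(15, 5)·C(8, 4)·C(14, 13) = 2942940. Avoid both = 9364199760 − 79081002 − 11440660 + 2942940 = 9276621038.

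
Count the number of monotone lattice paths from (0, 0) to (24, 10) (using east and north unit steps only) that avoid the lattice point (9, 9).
Number of paths = 130350220

Total paths from (0, 0) to (24, 10): C(34, 24) = 131128140. Paths through (9, 9): (paths (0, 0) → (9, 9)) × (paths (9, 9) → (24, 10)) = C(18, 9) · C(16, 15) = 48620 · 16 = 777920. Avoidance count = 131128140 − 777920 = 130350220.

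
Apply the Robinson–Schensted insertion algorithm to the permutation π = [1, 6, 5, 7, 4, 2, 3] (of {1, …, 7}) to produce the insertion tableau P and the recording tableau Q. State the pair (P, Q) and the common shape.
P = [1, 2, 3] / [4, 7] / [5] / [6];  Q = [1, 2, 4] / [3, 7] / [5] / [6];  common shape = (3, 2, 1, 1)

Row-insert the values π_1, π_2, … into P one at a time, bumping the leftmost entry strictly greater than the inserted value down to the next row. The recording tableau Q records, in position (i, j), the step at which that cell was added to P.
  Insert 1 (step 1): P = [1];  Q = [1]
  Insert 6 (step 2): P = [1, 6];  Q = [1, 2]
  Insert 5 (step 3): P = [1, 5] / [6];  Q = [1, 2] / [3]
  Insert 7 (step 4): P = [1, 5, 7] / [6];  Q = [1, 2, 4] / [3]
  Insert 4 (step 5): P = [1, 4, 7] / [5] / [6];  Q = [1, 2, 4] / [3] / [5]
  Insert 2 (step 6): P = [1, 2, 7] / [4] / [5] / [6];  Q = [1, 2, 4] / [3] / [5] / [6]
  Insert 3 (step 7): P = [1, 2, 3] / [4, 7] / [5] / [6];  Q = [1, 2, 4] / [3, 7] / [5] / [6]
Final shape: (3, 2, 1, 1).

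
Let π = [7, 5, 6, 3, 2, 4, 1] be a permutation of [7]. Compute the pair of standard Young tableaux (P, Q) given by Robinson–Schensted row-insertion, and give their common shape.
P = [1, 4] / [2, 6] / [3] / [5] / [7];  Q = [1, 3] / [2, 6] / [4] / [5] / [7];  common shape = (2, 2, 1, 1, 1)

Row-insert the values π_1, π_2, … into P one at a time, bumping the leftmost entry strictly greater than the inserted value down to the next row. The recording tableau Q records, in position (i, j), the step at which that cell was added to P.
  Insert 7 (step 1): P = [7];  Q = [1]
  Insert 5 (step 2): P = [5] / [7];  Q = [1] / [2]
  Insert 6 (step 3): P = [5, 6] / [7];  Q = [1, 3] / [2]
  Insert 3 (step 4): P = [3, 6] / [5] / [7];  Q = [1, 3] / [2] / [4]
  Insert 2 (step 5): P = [2, 6] / [3] / [5] / [7];  Q = [1, 3] / [2] / [4] / [5]
  Insert 4 (step 6): P = [2, 4] / [3, 6] / [5] / [7];  Q = [1, 3] / [2, 6] / [4] / [5]
  Insert 1 (step 7): P = [1, 4] / [2, 6] / [3] / [5] / [7];  Q = [1, 3] / [2, 6] / [4] / [5] / [7]
Final shape: (2, 2, 1, 1, 1).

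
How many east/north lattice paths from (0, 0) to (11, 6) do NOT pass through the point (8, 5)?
Number of paths = 7228

Total paths from (0, 0) to (11, 6): C(17, 11) = 12376. Paths through (8, 5): (paths (0, 0) → (8, 5)) × (paths (8, 5) → (11, 6)) = C(13, 8) · C(4, 3) = 1287 · 4 = 5148. Avoidance count = 12376 − 5148 = 7228.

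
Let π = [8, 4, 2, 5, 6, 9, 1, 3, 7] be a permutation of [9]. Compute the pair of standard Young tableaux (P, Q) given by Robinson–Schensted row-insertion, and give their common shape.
P = [1, 3, 6, 7] / [2, 5, 9] / [4] / [8];  Q = [1, 4, 5, 6] / [2, 8, 9] / [3] / [7];  common shape = (4, 3, 1, 1)

Row-insert the values π_1, π_2, … into P one at a time, bumping the leftmost entry strictly greater than the inserted value down to the next row. The recording tableau Q records, in position (i, j), the step at which that cell was added to P.
  Insert 8 (step 1): P = [8];  Q = [1]
  Insert 4 (step 2): P = [4] / [8];  Q = [1] / [2]
  Insert 2 (step 3): P = [2] / [4] / [8];  Q = [1] / [2] / [3]
  Insert 5 (step 4): P = [2, 5] / [4] / [8];  Q = [1, 4] / [2] / [3]
  Insert 6 (step 5): P = [2, 5, 6] / [4] / [8];  Q = [1, 4, 5] / [2] / [3]
  Insert 9 (step 6): P = [2, 5, 6, 9] / [4] / [8];  Q = [1, 4, 5, 6] / [2] / [3]
  Insert 1 (step 7): P = [1, 5, 6, 9] / [2] / [4] / [8];  Q = [1, 4, 5, 6] / [2] / [3] / [7]
  Insert 3 (step 8): P = [1, 3, 6, 9] / [2, 5] / [4] / [8];  Q = [1, 4, 5, 6] / [2, 8] / [3] / [7]
  Insert 7 (step 9): P = [1, 3, 6, 7] / [2, 5, 9] / [4] / [8];  Q = [1, 4, 5, 6] / [2, 8, 9] / [3] / [7]
Final shape: (4, 3, 1, 1).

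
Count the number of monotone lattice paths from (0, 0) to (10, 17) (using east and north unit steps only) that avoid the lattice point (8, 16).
Number of paths = 6229872

Total paths from (0, 0) to (10, 17): C(27, 10) = 8436285. Paths through (8, 16): (paths (0, 0) → (8, 16)) × (paths (8, 16) → (10, 17)) = C(24, 8) · C(3, 2) = 735471 · 3 = 2206413. Avoidance count = 8436285 − 2206413 = 6229872.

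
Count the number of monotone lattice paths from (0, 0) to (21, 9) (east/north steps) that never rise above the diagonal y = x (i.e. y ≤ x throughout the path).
Number of paths = 8454225

By the reflection principle (André's argument), the number of monotone paths to (21, 9) with n ≤ m that never go above y = x is C(30, 21) − C(30, 22) = 14307150 − 5852925 = 8454225.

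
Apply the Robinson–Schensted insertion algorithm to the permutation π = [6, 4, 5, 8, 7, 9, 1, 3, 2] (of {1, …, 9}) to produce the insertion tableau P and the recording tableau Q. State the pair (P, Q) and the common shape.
P = [1, 2, 7, 9] / [3, 5] / [4, 8] / [6];  Q = [1, 3, 4, 6] / [2, 5] / [7, 8] / [9];  common shape = (4, 2, 2, 1)

Row-insert the values π_1, π_2, … into P one at a time, bumping the leftmost entry strictly greater than the inserted value down to the next row. The recording tableau Q records, in position (i, j), the step at which that cell was added to P.
  Insert 6 (step 1): P = [6];  Q = [1]
  Insert 4 (step 2): P = [4] / [6];  Q = [1] / [2]
  Insert 5 (step 3): P = [4, 5] / [6];  Q = [1, 3] / [2]
  Insert 8 (step 4): P = [4, 5, 8] / [6];  Q = [1, 3, 4] / [2]
  Insert 7 (step 5): P = [4, 5, 7] / [6, 8];  Q = [1, 3, 4] / [2, 5]
  Insert 9 (step 6): P = [4, 5, 7, 9] / [6, 8];  Q = [1, 3, 4, 6] / [2, 5]
  Insert 1 (step 7): P = [1, 5, 7, 9] / [4, 8] / [6];  Q = [1, 3, 4, 6] / [2, 5] / [7]
  Insert 3 (step 8): P = [1, 3, 7, 9] / [4, 5] / [6, 8];  Q = [1, 3, 4, 6] / [2, 5] / [7, 8]
  Insert 2 (step 9): P = [1, 2, 7, 9] / [3, 5] / [4, 8] / [6];  Q = [1, 3, 4, 6] / [2, 5] / [7, 8] / [9]
Final shape: (4, 2, 2, 1).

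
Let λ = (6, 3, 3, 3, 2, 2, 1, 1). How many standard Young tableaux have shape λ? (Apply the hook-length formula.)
# SYT of shape (6, 3, 3, 3, 2, 2, 1, 1) = 322328160

Hook-length formula: f^λ = n! / Π hook(c), product over all cells c of the Young diagram. For λ = (6, 3, 3, 3, 2, 2, 1, 1), n = 21 boxes. Hook lengths by row (left-to-right, top-to-bottom): [13, 10, 7, 3, 2, 1]; [9, 6, 3]; [8, 5, 2]; [7, 4, 1]; [5, 2]; [4, 1]; [2]; [1]. Product of hooks = 158505984000. So f^λ = 21! / 158505984000 = 51090942171709440000 / 158505984000 = 322328160.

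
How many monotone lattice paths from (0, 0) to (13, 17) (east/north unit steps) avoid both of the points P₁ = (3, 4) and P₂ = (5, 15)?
Number of paths = 79142710

Inclusion–exclusion. Total paths: C(30, 13) = 119759850. Through P₁: C(7, 3)·C(23, 10) = 40042310. Through P₂: C(20, 5)·C(10, 8) = 697680. Since P₁ is strictly southwest of P₂, a monotone path through both must visit P₁ then P₂; paths through both = C(7, 3)·C(13, 2)·C(10, 8) = 122850. Avoid both = 119759850 − 40042310 − 697680 + 122850 = 79142710.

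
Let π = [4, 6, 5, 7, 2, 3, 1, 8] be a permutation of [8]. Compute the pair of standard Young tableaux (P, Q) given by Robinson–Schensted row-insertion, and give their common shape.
P = [1, 3, 7, 8] / [2, 5] / [4] / [6];  Q = [1, 2, 4, 8] / [3, 6] / [5] / [7];  common shape = (4, 2, 1, 1)

Row-insert the values π_1, π_2, … into P one at a time, bumping the leftmost entry strictly greater than the inserted value down to the next row. The recording tableau Q records, in position (i, j), the step at which that cell was added to P.
  Insert 4 (step 1): P = [4];  Q = [1]
  Insert 6 (step 2): P = [4, 6];  Q = [1, 2]
  Insert 5 (step 3): P = [4, 5] / [6];  Q = [1, 2] / [3]
  Insert 7 (step 4): P = [4, 5, 7] / [6];  Q = [1, 2, 4] / [3]
  Insert 2 (step 5): P = [2, 5, 7] / [4] / [6];  Q = [1, 2, 4] / [3] / [5]
  Insert 3 (step 6): P = [2, 3, 7] / [4, 5] / [6];  Q = [1, 2, 4] / [3, 6] / [5]
  Insert 1 (step 7): P = [1, 3, 7] / [2, 5] / [4] / [6];  Q = [1, 2, 4] / [3, 6] / [5] / [7]
  Insert 8 (step 8): P = [1, 3, 7, 8] / [2, 5] / [4] / [6];  Q = [1, 2, 4, 8] / [3, 6] / [5] / [7]
Final shape: (4, 2, 1, 1).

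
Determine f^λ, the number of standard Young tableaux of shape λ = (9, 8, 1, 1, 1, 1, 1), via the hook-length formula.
# SYT of shape (9, 8, 1, 1, 1, 1, 1) = 52527552

Hook-length formula: f^λ = n! / Π hook(c), product over all cells c of the Young diagram. For λ = (9, 8, 1, 1, 1, 1, 1), n = 22 boxes. Hook lengths by row (left-to-right, top-to-bottom): [15, 9, 8, 7, 6, 5, 4, 3, 1]; [13, 7, 6, 5, 4, 3, 2, 1]; [5]; [4]; [3]; [2]; [1]. Product of hooks = 21398307840000. So f^λ = 22! / 21398307840000 = 1124000727777607680000 / 21398307840000 = 52527552.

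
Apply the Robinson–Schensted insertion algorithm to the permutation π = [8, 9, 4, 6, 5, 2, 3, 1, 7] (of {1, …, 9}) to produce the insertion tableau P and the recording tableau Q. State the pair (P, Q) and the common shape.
P = [1, 3, 7] / [2, 5] / [4, 9] / [6] / [8];  Q = [1, 2, 9] / [3, 4] / [5, 7] / [6] / [8];  common shape = (3, 2, 2, 1, 1)

Row-insert the values π_1, π_2, … into P one at a time, bumping the leftmost entry strictly greater than the inserted value down to the next row. The recording tableau Q records, in position (i, j), the step at which that cell was added to P.
  Insert 8 (step 1): P = [8];  Q = [1]
  Insert 9 (step 2): P = [8, 9];  Q = [1, 2]
  Insert 4 (step 3): P = [4, 9] / [8];  Q = [1, 2] / [3]
  Insert 6 (step 4): P = [4, 6] / [8, 9];  Q = [1, 2] / [3, 4]
  Insert 5 (step 5): P = [4, 5] / [6, 9] / [8];  Q = [1, 2] / [3, 4] / [5]
  Insert 2 (step 6): P = [2, 5] / [4, 9] / [6] / [8];  Q = [1, 2] / [3, 4] / [5] / [6]
  Insert 3 (step 7): P = [2, 3] / [4, 5] / [6, 9] / [8];  Q = [1, 2] / [3, 4] / [5, 7] / [6]
  Insert 1 (step 8): P = [1, 3] / [2, 5] / [4, 9] / [6] / [8];  Q = [1, 2] / [3, 4] / [5, 7] / [6] / [8]
  Insert 7 (step 9): P = [1, 3, 7] / [2, 5] / [4, 9] / [6] / [8];  Q = [1, 2, 9] / [3, 4] / [5, 7] / [6] / [8]
Final shape: (3, 2, 2, 1, 1).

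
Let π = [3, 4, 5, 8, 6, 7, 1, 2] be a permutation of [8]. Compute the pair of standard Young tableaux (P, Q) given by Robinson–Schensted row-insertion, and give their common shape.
P = [1, 2, 5, 6, 7] / [3, 4] / [8];  Q = [1, 2, 3, 4, 6] / [5, 8] / [7];  common shape = (5, 2, 1)

Row-insert the values π_1, π_2, … into P one at a time, bumping the leftmost entry strictly greater than the inserted value down to the next row. The recording tableau Q records, in position (i, j), the step at which that cell was added to P.
  Insert 3 (step 1): P = [3];  Q = [1]
  Insert 4 (step 2): P = [3, 4];  Q = [1, 2]
  Insert 5 (step 3): P = [3, 4, 5];  Q = [1, 2, 3]
  Insert 8 (step 4): P = [3, 4, 5, 8];  Q = [1, 2, 3, 4]
  Insert 6 (step 5): P = [3, 4, 5, 6] / [8];  Q = [1, 2, 3, 4] / [5]
  Insert 7 (step 6): P = [3, 4, 5, 6, 7] / [8];  Q = [1, 2, 3, 4, 6] / [5]
  Insert 1 (step 7): P = [1, 4, 5, 6, 7] / [3] / [8];  Q = [1, 2, 3, 4, 6] / [5] / [7]
  Insert 2 (step 8): P = [1, 2, 5, 6, 7] / [3, 4] / [8];  Q = [1, 2, 3, 4, 6] / [5, 8] / [7]
Final shape: (5, 2, 1).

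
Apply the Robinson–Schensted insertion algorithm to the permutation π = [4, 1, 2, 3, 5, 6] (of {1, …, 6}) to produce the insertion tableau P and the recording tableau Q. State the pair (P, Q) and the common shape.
P = [1, 2, 3, 5, 6] / [4];  Q = [1, 3, 4, 5, 6] / [2];  common shape = (5, 1)

Row-insert the values π_1, π_2, … into P one at a time, bumping the leftmost entry strictly greater than the inserted value down to the next row. The recording tableau Q records, in position (i, j), the step at which that cell was added to P.
  Insert 4 (step 1): P = [4];  Q = [1]
  Insert 1 (step 2): P = [1] / [4];  Q = [1] / [2]
  Insert 2 (step 3): P = [1, 2] / [4];  Q = [1, 3] / [2]
  Insert 3 (step 4): P = [1, 2, 3] / [4];  Q = [1, 3, 4] / [2]
  Insert 5 (step 5): P = [1, 2, 3, 5] / [4];  Q = [1, 3, 4, 5] / [2]
  Insert 6 (step 6): P = [1, 2, 3, 5, 6] / [4];  Q = [1, 3, 4, 5, 6] / [2]
Final shape: (5, 1).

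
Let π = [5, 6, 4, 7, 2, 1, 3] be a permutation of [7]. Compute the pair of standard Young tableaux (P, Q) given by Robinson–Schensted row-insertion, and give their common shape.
P = [1, 3, 7] / [2, 6] / [4] / [5];  Q = [1, 2, 4] / [3, 7] / [5] / [6];  common shape = (3, 2, 1, 1)

Row-insert the values π_1, π_2, … into P one at a time, bumping the leftmost entry strictly greater than the inserted value down to the next row. The recording tableau Q records, in position (i, j), the step at which that cell was added to P.
  Insert 5 (step 1): P = [5];  Q = [1]
  Insert 6 (step 2): P = [5, 6];  Q = [1, 2]
  Insert 4 (step 3): P = [4, 6] / [5];  Q = [1, 2] / [3]
  Insert 7 (step 4): P = [4, 6, 7] / [5];  Q = [1, 2, 4] / [3]
  Insert 2 (step 5): P = [2, 6, 7] / [4] / [5];  Q = [1, 2, 4] / [3] / [5]
  Insert 1 (step 6): P = [1, 6, 7] / [2] / [4] / [5];  Q = [1, 2, 4] / [3] / [5] / [6]
  Insert 3 (step 7): P = [1, 3, 7] / [2, 6] / [4] / [5];  Q = [1, 2, 4] / [3, 7] / [5] / [6]
Final shape: (3, 2, 1, 1).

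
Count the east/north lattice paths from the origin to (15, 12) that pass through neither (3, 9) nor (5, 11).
Number of paths = 17250232

Inclusion–exclusion. Total paths: C(27, 15) = 17383860. Through P₁: C(12, 3)·C(15, 12) = 100100. Through P₂: C(16, 5)·C(11, 10) = 48048. Since P₁ is strictly southwest of P₂, a monotone path through both must visit P₁ then P₂; paths through both = C(12, 3)·C(4, 2)·C(11, 10) = 14520. Avoid both = 17383860 − 100100 − 48048 + 14520 = 17250232.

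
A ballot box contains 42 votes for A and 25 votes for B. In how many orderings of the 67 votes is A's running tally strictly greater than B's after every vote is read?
Strict-lead orderings = 424618798185894312

Total orderings of the 67 votes with 42 for A: C(67, 42) = 1673497616379701112. By the Bertrand ballot formula (Cycle Lemma / reflection principle), the number of orderings in which A is strictly ahead of B throughout is (p − q)/(p + q) · C(p + q, p) = (42 − 25)/(42 + 25) · 1673497616379701112 = 424618798185894312.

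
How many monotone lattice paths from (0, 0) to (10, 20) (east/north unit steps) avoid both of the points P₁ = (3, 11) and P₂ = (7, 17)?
Number of paths = 20487575

Inclusion–exclusion. Total paths: C(30, 10) = 30045015. Through P₁: C(14, 3)·C(16, 7) = 4164160. Through P₂: C(24, 7)·C(6, 3) = 6922080. Since P₁ is strictly southwest of P₂, a monotone path through both must visit P₁ then P₂; paths through both = C(14, 3)·C(10, 4)·C(6, 3) = 1528800. Avoid both = 30045015 − 4164160 − 6922080 + 1528800 = 20487575.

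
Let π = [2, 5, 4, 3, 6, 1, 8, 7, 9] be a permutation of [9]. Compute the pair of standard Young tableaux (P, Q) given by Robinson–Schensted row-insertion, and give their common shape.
P = [1, 3, 6, 7, 9] / [2, 8] / [4] / [5];  Q = [1, 2, 5, 7, 9] / [3, 8] / [4] / [6];  common shape = (5, 2, 1, 1)

Row-insert the values π_1, π_2, … into P one at a time, bumping the leftmost entry strictly greater than the inserted value down to the next row. The recording tableau Q records, in position (i, j), the step at which that cell was added to P.
  Insert 2 (step 1): P = [2];  Q = [1]
  Insert 5 (step 2): P = [2, 5];  Q = [1, 2]
  Insert 4 (step 3): P = [2, 4] / [5];  Q = [1, 2] / [3]
  Insert 3 (step 4): P = [2, 3] / [4] / [5];  Q = [1, 2] / [3] / [4]
  Insert 6 (step 5): P = [2, 3, 6] / [4] / [5];  Q = [1, 2, 5] / [3] / [4]
  Insert 1 (step 6): P = [1, 3, 6] / [2] / [4] / [5];  Q = [1, 2, 5] / [3] / [4] / [6]
  Insert 8 (step 7): P = [1, 3, 6, 8] / [2] / [4] / [5];  Q = [1, 2, 5, 7] / [3] / [4] / [6]
  Insert 7 (step 8): P = [1, 3, 6, 7] / [2, 8] / [4] / [5];  Q = [1, 2, 5, 7] / [3, 8] / [4] / [6]
  Insert 9 (step 9): P = [1, 3, 6, 7, 9] / [2, 8] / [4] / [5];  Q = [1, 2, 5, 7, 9] / [3, 8] / [4] / [6]
Final shape: (5, 2, 1, 1).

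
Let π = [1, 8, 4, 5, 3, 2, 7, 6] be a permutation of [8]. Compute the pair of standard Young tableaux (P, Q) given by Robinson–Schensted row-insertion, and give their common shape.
P = [1, 2, 5, 6] / [3, 7] / [4] / [8];  Q = [1, 2, 4, 7] / [3, 8] / [5] / [6];  common shape = (4, 2, 1, 1)

Row-insert the values π_1, π_2, … into P one at a time, bumping the leftmost entry strictly greater than the inserted value down to the next row. The recording tableau Q records, in position (i, j), the step at which that cell was added to P.
  Insert 1 (step 1): P = [1];  Q = [1]
  Insert 8 (step 2): P = [1, 8];  Q = [1, 2]
  Insert 4 (step 3): P = [1, 4] / [8];  Q = [1, 2] / [3]
  Insert 5 (step 4): P = [1, 4, 5] / [8];  Q = [1, 2, 4] / [3]
  Insert 3 (step 5): P = [1, 3, 5] / [4] / [8];  Q = [1, 2, 4] / [3] / [5]
  Insert 2 (step 6): P = [1, 2, 5] / [3] / [4] / [8];  Q = [1, 2, 4] / [3] / [5] / [6]
  Insert 7 (step 7): P = [1, 2, 5, 7] / [3] / [4] / [8];  Q = [1, 2, 4, 7] / [3] / [5] / [6]
  Insert 6 (step 8): P = [1, 2, 5, 6] / [3, 7] / [4] / [8];  Q = [1, 2, 4, 7] / [3, 8] / [5] / [6]
Final shape: (4, 2, 1, 1).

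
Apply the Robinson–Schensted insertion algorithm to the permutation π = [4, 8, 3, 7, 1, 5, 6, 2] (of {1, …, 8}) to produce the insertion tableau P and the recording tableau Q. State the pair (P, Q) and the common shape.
P = [1, 2, 6] / [3, 5] / [4, 7] / [8];  Q = [1, 2, 7] / [3, 4] / [5, 6] / [8];  common shape = (3, 2, 2, 1)

Row-insert the values π_1, π_2, … into P one at a time, bumping the leftmost entry strictly greater than the inserted value down to the next row. The recording tableau Q records, in position (i, j), the step at which that cell was added to P.
  Insert 4 (step 1): P = [4];  Q = [1]
  Insert 8 (step 2): P = [4, 8];  Q = [1, 2]
  Insert 3 (step 3): P = [3, 8] / [4];  Q = [1, 2] / [3]
  Insert 7 (step 4): P = [3, 7] / [4, 8];  Q = [1, 2] / [3, 4]
  Insert 1 (step 5): P = [1, 7] / [3, 8] / [4];  Q = [1, 2] / [3, 4] / [5]
  Insert 5 (step 6): P = [1, 5] / [3, 7] / [4, 8];  Q = [1, 2] / [3, 4] / [5, 6]
  Insert 6 (step 7): P = [1, 5, 6] / [3, 7] / [4, 8];  Q = [1, 2, 7] / [3, 4] / [5, 6]
  Insert 2 (step 8): P = [1, 2, 6] / [3, 5] / [4, 7] / [8];  Q = [1, 2, 7] / [3, 4] / [5, 6] / [8]
Final shape: (3, 2, 2, 1).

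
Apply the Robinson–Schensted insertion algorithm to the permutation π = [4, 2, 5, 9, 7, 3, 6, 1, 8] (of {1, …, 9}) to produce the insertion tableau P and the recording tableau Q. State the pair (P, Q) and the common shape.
P = [1, 3, 6, 8] / [2, 5, 7] / [4] / [9];  Q = [1, 3, 4, 9] / [2, 5, 7] / [6] / [8];  common shape = (4, 3, 1, 1)

Row-insert the values π_1, π_2, … into P one at a time, bumping the leftmost entry strictly greater than the inserted value down to the next row. The recording tableau Q records, in position (i, j), the step at which that cell was added to P.
  Insert 4 (step 1): P = [4];  Q = [1]
  Insert 2 (step 2): P = [2] / [4];  Q = [1] / [2]
  Insert 5 (step 3): P = [2, 5] / [4];  Q = [1, 3] / [2]
  Insert 9 (step 4): P = [2, 5, 9] / [4];  Q = [1, 3, 4] / [2]
  Insert 7 (step 5): P = [2, 5, 7] / [4, 9];  Q = [1, 3, 4] / [2, 5]
  Insert 3 (step 6): P = [2, 3, 7] / [4, 5] / [9];  Q = [1, 3, 4] / [2, 5] / [6]
  Insert 6 (step 7): P = [2, 3, 6] / [4, 5, 7] / [9];  Q = [1, 3, 4] / [2, 5, 7] / [6]
  Insert 1 (step 8): P = [1, 3, 6] / [2, 5, 7] / [4] / [9];  Q = [1, 3, 4] / [2, 5, 7] / [6] / [8]
  Insert 8 (step 9): P = [1, 3, 6, 8] / [2, 5, 7] / [4] / [9];  Q = [1, 3, 4, 9] / [2, 5, 7] / [6] / [8]
Final shape: (4, 3, 1, 1).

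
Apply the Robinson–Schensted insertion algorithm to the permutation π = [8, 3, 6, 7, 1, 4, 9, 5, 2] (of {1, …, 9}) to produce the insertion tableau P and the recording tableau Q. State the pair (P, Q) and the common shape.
P = [1, 2, 5, 9] / [3, 4, 7] / [6] / [8];  Q = [1, 3, 4, 7] / [2, 6, 8] / [5] / [9];  common shape = (4, 3, 1, 1)

Row-insert the values π_1, π_2, … into P one at a time, bumping the leftmost entry strictly greater than the inserted value down to the next row. The recording tableau Q records, in position (i, j), the step at which that cell was added to P.
  Insert 8 (step 1): P = [8];  Q = [1]
  Insert 3 (step 2): P = [3] / [8];  Q = [1] / [2]
  Insert 6 (step 3): P = [3, 6] / [8];  Q = [1, 3] / [2]
  Insert 7 (step 4): P = [3, 6, 7] / [8];  Q = [1, 3, 4] / [2]
  Insert 1 (step 5): P = [1, 6, 7] / [3] / [8];  Q = [1, 3, 4] / [2] / [5]
  Insert 4 (step 6): P = [1, 4, 7] / [3, 6] / [8];  Q = [1, 3, 4] / [2, 6] / [5]
  Insert 9 (step 7): P = [1, 4, 7, 9] / [3, 6] / [8];  Q = [1, 3, 4, 7] / [2, 6] / [5]
  Insert 5 (step 8): P = [1, 4, 5, 9] / [3, 6, 7] / [8];  Q = [1, 3, 4, 7] / [2, 6, 8] / [5]
  Insert 2 (step 9): P = [1, 2, 5, 9] / [3, 4, 7] / [6] / [8];  Q = [1, 3, 4, 7] / [2, 6, 8] / [5] / [9]
Final shape: (4, 3, 1, 1).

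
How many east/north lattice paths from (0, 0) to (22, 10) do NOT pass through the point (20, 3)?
Number of paths = 64448484

Total paths from (0, 0) to (22, 10): C(32, 22) = 64512240. Paths through (20, 3): (paths (0, 0) → (20, 3)) × (paths (20, 3) → (22, 10)) = C(23, 20) · C(9, 2) = 1771 · 36 = 63756. Avoidance count = 64512240 − 63756 = 64448484.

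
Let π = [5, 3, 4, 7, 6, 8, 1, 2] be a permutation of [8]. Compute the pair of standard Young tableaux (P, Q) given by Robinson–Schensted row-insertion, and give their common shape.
P = [1, 2, 6, 8] / [3, 4] / [5, 7];  Q = [1, 3, 4, 6] / [2, 5] / [7, 8];  common shape = (4, 2, 2)

Row-insert the values π_1, π_2, … into P one at a time, bumping the leftmost entry strictly greater than the inserted value down to the next row. The recording tableau Q records, in position (i, j), the step at which that cell was added to P.
  Insert 5 (step 1): P = [5];  Q = [1]
  Insert 3 (step 2): P = [3] / [5];  Q = [1] / [2]
  Insert 4 (step 3): P = [3, 4] / [5];  Q = [1, 3] / [2]
  Insert 7 (step 4): P = [3, 4, 7] / [5];  Q = [1, 3, 4] / [2]
  Insert 6 (step 5): P = [3, 4, 6] / [5, 7];  Q = [1, 3, 4] / [2, 5]
  Insert 8 (step 6): P = [3, 4, 6, 8] / [5, 7];  Q = [1, 3, 4, 6] / [2, 5]
  Insert 1 (step 7): P = [1, 4, 6, 8] / [3, 7] / [5];  Q = [1, 3, 4, 6] / [2, 5] / [7]
  Insert 2 (step 8): P = [1, 2, 6, 8] / [3, 4] / [5, 7];  Q = [1, 3, 4, 6] / [2, 5] / [7, 8]
Final shape: (4, 2, 2).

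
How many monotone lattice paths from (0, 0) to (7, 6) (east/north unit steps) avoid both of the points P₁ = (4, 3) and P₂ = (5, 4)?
Number of paths = 680

Inclusion–exclusion. Total paths: C(13, 7) = 1716. Through P₁: C(7, 4)·C(6, 3) = 700. Through P₂: C(9, 5)·C(4, 2) = 756. Since P₁ is strictly southwest of P₂, a monotone path through both must visit P₁ then P₂; paths through both = C(7, 4)·C(2, 1)·C(4, 2) = 420. Avoid both = 1716 − 700 − 756 + 420 = 680.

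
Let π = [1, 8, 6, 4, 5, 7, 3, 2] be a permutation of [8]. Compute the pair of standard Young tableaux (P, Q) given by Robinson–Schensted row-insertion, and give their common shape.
P = [1, 2, 5, 7] / [3] / [4] / [6] / [8];  Q = [1, 2, 5, 6] / [3] / [4] / [7] / [8];  common shape = (4, 1, 1, 1, 1)

Row-insert the values π_1, π_2, … into P one at a time, bumping the leftmost entry strictly greater than the inserted value down to the next row. The recording tableau Q records, in position (i, j), the step at which that cell was added to P.
  Insert 1 (step 1): P = [1];  Q = [1]
  Insert 8 (step 2): P = [1, 8];  Q = [1, 2]
  Insert 6 (step 3): P = [1, 6] / [8];  Q = [1, 2] / [3]
  Insert 4 (step 4): P = [1, 4] / [6] / [8];  Q = [1, 2] / [3] / [4]
  Insert 5 (step 5): P = [1, 4, 5] / [6] / [8];  Q = [1, 2, 5] / [3] / [4]
  Insert 7 (step 6): P = [1, 4, 5, 7] / [6] / [8];  Q = [1, 2, 5, 6] / [3] / [4]
  Insert 3 (step 7): P = [1, 3, 5, 7] / [4] / [6] / [8];  Q = [1, 2, 5, 6] / [3] / [4] / [7]
  Insert 2 (step 8): P = [1, 2, 5, 7] / [3] / [4] / [6] / [8];  Q = [1, 2, 5, 6] / [3] / [4] / [7] / [8]
Final shape: (4, 1, 1, 1, 1).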